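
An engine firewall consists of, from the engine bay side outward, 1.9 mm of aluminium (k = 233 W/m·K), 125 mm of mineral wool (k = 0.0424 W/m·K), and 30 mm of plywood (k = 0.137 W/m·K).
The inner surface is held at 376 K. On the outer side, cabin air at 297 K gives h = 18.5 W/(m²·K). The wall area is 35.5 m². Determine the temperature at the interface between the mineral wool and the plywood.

Model the wall as resistances in series:
R_aluminium = L/(kA) = 0.0019/(233×35.5) = 2.297×10^-7 K/W
R_mineral wool = L/(kA) = 0.125/(0.0424×35.5) = 0.08305 K/W
R_plywood = L/(kA) = 0.03/(0.137×35.5) = 0.006168 K/W
R_outer film = 1/(h_o·A) = 1/(18.5×35.5) = 0.001523 K/W
R_total = 0.09074 K/W;  Q = ΔT/R_total = 79/0.09074 = 870.7 W
T_interface = T_inner − Q·ΣR(inner→interface) = 376 − 871×0.08305

T ≈ 304 K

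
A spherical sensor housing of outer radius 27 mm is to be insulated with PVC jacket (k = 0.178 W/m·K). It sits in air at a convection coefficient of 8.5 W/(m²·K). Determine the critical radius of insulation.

r_cr ≈ 41.9 mm

For a sphere r_cr = 2k/h = 2×0.178/8.5
r_cr = 41.9 mm; since the bare radius (27 mm) is below r_cr, adding a thin layer of insulation will *increase* heat loss.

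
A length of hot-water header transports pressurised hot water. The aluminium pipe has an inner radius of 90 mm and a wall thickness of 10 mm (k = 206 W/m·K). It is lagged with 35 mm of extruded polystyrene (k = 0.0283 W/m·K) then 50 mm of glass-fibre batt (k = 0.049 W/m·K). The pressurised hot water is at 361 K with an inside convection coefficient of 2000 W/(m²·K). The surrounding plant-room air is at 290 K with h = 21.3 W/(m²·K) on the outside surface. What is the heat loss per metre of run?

q′ ≈ 25.8 W/m

Per-layer cylindrical resistances, series-summed:
R_inner film = 1/(h_i·2πr₁L) = 1/(2000×2π×0.09×1) = 8.842×10^-4 K/W
R_aluminium pipe wall = ln(100/90)/(2π×206×1) = 8.14×10^-5 K/W
R_extruded polystyrene = ln(135/100)/(2π×0.0283×1) = 1.688 K/W
R_glass-fibre batt = ln(185/135)/(2π×0.049×1) = 1.023 K/W
R_outer film = 1/(h_o·2πr_oL) = 1/(21.3×2π×0.185×1) = 0.04039 K/W
R_total = 2.753 K/W
Q = ΔT/R_total = 71/2.753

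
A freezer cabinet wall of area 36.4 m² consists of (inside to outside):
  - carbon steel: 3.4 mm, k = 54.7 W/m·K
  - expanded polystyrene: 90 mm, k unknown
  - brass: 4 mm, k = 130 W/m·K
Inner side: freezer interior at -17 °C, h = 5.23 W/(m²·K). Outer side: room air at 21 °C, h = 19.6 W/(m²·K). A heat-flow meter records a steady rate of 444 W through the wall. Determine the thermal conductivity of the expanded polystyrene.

k ≈ 0.0313 W/(m·K)

Using the resistance-network approach (series):
R_inner film = 1/(h_i·A) = 1/(5.23×36.4) = 0.005253 K/W
R_carbon steel = L/(kA) = 0.0034/(54.7×36.4) = 1.708×10^-6 K/W
R_brass = L/(kA) = 0.004/(130×36.4) = 8.453×10^-7 K/W
R_outer film = 1/(h_o·A) = 1/(19.6×36.4) = 0.001402 K/W
Sum of known resistances R_other = 0.006657 K/W
Total R = ΔT/Q = 38/444 = 0.08559 K/W
R_expanded polystyrene = R_total − R_other = 0.07893 K/W
k = L/(R·A) = 0.09/(0.07893×36.4)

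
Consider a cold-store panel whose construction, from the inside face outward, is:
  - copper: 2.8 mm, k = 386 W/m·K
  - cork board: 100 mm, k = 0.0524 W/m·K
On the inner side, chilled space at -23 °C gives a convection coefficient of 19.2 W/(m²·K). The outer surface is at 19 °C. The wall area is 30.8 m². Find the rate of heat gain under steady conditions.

Using the resistance-network approach (series):
R_inner film = 1/(h_i·A) = 1/(19.2×30.8) = 0.001691 K/W
R_copper = L/(kA) = 0.0028/(386×30.8) = 2.355×10^-7 K/W
R_cork board = L/(kA) = 0.1/(0.0524×30.8) = 0.06196 K/W
R_total = 0.06365 K/W
Q = ΔT / R_total = 42 / 0.06365

Q ≈ 660 W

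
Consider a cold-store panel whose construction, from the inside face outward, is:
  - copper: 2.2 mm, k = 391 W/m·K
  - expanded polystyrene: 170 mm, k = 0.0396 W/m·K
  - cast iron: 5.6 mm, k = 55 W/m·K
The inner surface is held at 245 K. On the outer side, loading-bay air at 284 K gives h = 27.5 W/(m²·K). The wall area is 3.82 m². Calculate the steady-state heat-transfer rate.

Model the wall as resistances in series:
R_copper = L/(kA) = 0.0022/(391×3.82) = 1.473×10^-6 K/W
R_expanded polystyrene = L/(kA) = 0.17/(0.0396×3.82) = 1.124 K/W
R_cast iron = L/(kA) = 0.0056/(55×3.82) = 2.665×10^-5 K/W
R_outer film = 1/(h_o·A) = 1/(27.5×3.82) = 0.009519 K/W
R_total = 1.133 K/W
Q = ΔT / R_total = 39 / 1.133

Q ≈ 34.4 W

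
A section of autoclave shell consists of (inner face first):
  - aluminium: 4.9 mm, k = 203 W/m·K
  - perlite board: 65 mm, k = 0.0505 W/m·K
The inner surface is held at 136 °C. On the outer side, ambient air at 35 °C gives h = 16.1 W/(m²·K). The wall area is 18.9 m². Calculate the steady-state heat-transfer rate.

Model the wall as resistances in series:
R_aluminium = L/(kA) = 0.0049/(203×18.9) = 1.277×10^-6 K/W
R_perlite board = L/(kA) = 0.065/(0.0505×18.9) = 0.0681 K/W
R_outer film = 1/(h_o·A) = 1/(16.1×18.9) = 0.003286 K/W
R_total = 0.07139 K/W
Q = ΔT / R_total = 101 / 0.07139

Q ≈ 1410 W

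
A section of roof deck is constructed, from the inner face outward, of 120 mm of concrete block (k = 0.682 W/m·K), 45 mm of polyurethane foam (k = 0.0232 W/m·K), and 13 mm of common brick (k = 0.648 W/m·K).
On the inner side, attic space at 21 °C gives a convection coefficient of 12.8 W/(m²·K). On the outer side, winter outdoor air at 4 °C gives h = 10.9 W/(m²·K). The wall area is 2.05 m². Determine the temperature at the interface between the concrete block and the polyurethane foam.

T ≈ 19.1 °C

Using the resistance-network approach (series):
R_inner film = 1/(h_i·A) = 1/(12.8×2.05) = 0.03811 K/W
R_concrete block = L/(kA) = 0.12/(0.682×2.05) = 0.08583 K/W
R_polyurethane foam = L/(kA) = 0.045/(0.0232×2.05) = 0.9462 K/W
R_common brick = L/(kA) = 0.013/(0.648×2.05) = 0.009786 K/W
R_outer film = 1/(h_o·A) = 1/(10.9×2.05) = 0.04475 K/W
R_total = 1.125 K/W;  Q = ΔT/R_total = 17/1.125 = 15.12 W
T_interface = T_inner − Q·ΣR(inner→interface) = 21 − 15.1×0.1239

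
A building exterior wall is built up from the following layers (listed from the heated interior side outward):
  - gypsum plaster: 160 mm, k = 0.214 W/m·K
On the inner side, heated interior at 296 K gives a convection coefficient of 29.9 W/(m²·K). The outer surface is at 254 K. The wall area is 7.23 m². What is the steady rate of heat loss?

Q ≈ 389 W

Thermal resistances in series:
R_inner film = 1/(h_i·A) = 1/(29.9×7.23) = 0.004626 K/W
R_gypsum plaster = L/(kA) = 0.16/(0.214×7.23) = 0.1034 K/W
R_total = 0.108 K/W
Q = ΔT / R_total = 42 / 0.108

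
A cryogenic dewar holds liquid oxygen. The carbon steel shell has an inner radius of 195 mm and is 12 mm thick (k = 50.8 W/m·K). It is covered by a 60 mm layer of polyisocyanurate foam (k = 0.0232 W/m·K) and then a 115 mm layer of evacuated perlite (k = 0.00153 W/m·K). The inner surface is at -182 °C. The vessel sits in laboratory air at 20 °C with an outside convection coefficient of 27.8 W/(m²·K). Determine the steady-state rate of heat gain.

Q ≈ 3.24 W

Each spherical layer contributes R = (1/r_i − 1/r_o)/(4πk):
R_carbon steel shell = (1/0.195 − 1/0.207)/(4π×50.8) = 4.657×10^-4 K/W
R_polyisocyanurate foam = (1/0.207 − 1/0.267)/(4π×0.0232) = 3.724 K/W
R_evacuated perlite = (1/0.267 − 1/0.382)/(4π×0.00153) = 58.64 K/W
R_outer film = 1/(h·4πr_o²) = 1/(27.8×4π×0.382²) = 0.01962 K/W
R_total = 62.39 K/W
Q = ΔT/R_total = 202/62.39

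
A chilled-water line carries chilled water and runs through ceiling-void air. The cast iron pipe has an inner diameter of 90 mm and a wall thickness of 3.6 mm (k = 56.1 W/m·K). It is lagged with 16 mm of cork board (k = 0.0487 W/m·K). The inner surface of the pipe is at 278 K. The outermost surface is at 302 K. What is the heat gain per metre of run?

q′ ≈ 25.8 W/m

Treating each annulus and film as a series resistance:
R_cast iron pipe wall = ln(48.6/45)/(2π×56.1×1) = 2.183×10^-4 K/W
R_cork board = ln(64.6/48.6)/(2π×0.0487×1) = 0.9301 K/W
R_total = 0.9303 K/W
Q = ΔT/R_total = 24/0.9303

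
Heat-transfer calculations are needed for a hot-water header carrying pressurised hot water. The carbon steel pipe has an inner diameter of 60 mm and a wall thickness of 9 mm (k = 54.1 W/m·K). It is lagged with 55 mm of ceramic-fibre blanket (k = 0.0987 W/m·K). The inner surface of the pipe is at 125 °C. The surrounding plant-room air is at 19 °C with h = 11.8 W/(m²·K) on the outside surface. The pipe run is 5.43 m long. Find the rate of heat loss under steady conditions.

Treating each annulus and film as a series resistance:
R_carbon steel pipe wall = ln(39/30)/(2π×54.1×5.43) = 1.421×10^-4 K/W
R_ceramic-fibre blanket = ln(94/39)/(2π×0.0987×5.43) = 0.2612 K/W
R_outer film = 1/(h_o·2πr_oL) = 1/(11.8×2π×0.094×5.43) = 0.02642 K/W
R_total = 0.2878 K/W
Q = ΔT/R_total = 106/0.2878

Q ≈ 368 W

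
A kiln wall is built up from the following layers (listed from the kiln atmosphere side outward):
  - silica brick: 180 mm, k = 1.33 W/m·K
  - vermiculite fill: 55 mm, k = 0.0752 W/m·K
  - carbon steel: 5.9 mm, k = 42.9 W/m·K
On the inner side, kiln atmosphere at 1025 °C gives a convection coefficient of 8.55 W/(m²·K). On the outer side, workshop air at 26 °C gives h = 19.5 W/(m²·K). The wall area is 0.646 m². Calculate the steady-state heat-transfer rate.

Thermal resistances in series:
R_inner film = 1/(h_i·A) = 1/(8.55×0.646) = 0.1811 K/W
R_silica brick = L/(kA) = 0.18/(1.33×0.646) = 0.2095 K/W
R_vermiculite fill = L/(kA) = 0.055/(0.0752×0.646) = 1.132 K/W
R_carbon steel = L/(kA) = 0.0059/(42.9×0.646) = 2.129×10^-4 K/W
R_outer film = 1/(h_o·A) = 1/(19.5×0.646) = 0.07938 K/W
R_total = 1.602 K/W
Q = ΔT / R_total = 999 / 1.602

Q ≈ 623 W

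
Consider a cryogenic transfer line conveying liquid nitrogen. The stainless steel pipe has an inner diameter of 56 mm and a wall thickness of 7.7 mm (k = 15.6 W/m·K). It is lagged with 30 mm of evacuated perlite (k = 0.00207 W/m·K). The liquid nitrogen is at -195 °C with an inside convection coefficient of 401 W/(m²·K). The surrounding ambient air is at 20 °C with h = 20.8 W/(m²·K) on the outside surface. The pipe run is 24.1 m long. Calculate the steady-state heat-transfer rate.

Q ≈ 110 W

Radial resistances (cylindrical: R_cond = ln(r_o/r_i)/(2πkL), R_conv = 1/(h·2πrL)):
R_inner film = 1/(h_i·2πr₁L) = 1/(401×2π×0.028×24.1) = 5.882×10^-4 K/W
R_stainless steel pipe wall = ln(35.7/28)/(2π×15.6×24.1) = 1.028×10^-4 K/W
R_evacuated perlite = ln(65.7/35.7)/(2π×0.00207×24.1) = 1.946 K/W
R_outer film = 1/(h_o·2πr_oL) = 1/(20.8×2π×0.0657×24.1) = 0.004833 K/W
R_total = 1.951 K/W
Q = ΔT/R_total = 215/1.951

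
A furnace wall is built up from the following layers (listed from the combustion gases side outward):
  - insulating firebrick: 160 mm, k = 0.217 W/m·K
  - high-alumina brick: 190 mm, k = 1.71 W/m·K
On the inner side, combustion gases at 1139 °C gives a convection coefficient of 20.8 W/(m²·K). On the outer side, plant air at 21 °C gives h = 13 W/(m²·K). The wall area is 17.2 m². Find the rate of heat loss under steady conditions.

Thermal resistances in series:
R_inner film = 1/(h_i·A) = 1/(20.8×17.2) = 0.002795 K/W
R_insulating firebrick = L/(kA) = 0.16/(0.217×17.2) = 0.04287 K/W
R_high-alumina brick = L/(kA) = 0.19/(1.71×17.2) = 0.00646 K/W
R_outer film = 1/(h_o·A) = 1/(13×17.2) = 0.004472 K/W
R_total = 0.0566 K/W
Q = ΔT / R_total = 1118 / 0.0566

Q ≈ 19800 W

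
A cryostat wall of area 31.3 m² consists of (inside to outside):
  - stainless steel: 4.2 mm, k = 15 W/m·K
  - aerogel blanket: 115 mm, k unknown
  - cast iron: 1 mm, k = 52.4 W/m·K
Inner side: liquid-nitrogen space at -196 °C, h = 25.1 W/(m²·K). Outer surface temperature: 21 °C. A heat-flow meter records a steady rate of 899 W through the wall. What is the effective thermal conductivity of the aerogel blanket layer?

k ≈ 0.0153 W/(m·K)

Series thermal resistances:
R_inner film = 1/(h_i·A) = 1/(25.1×31.3) = 0.001273 K/W
R_stainless steel = L/(kA) = 0.0042/(15×31.3) = 8.946×10^-6 K/W
R_cast iron = L/(kA) = 0.001/(52.4×31.3) = 6.097×10^-7 K/W
Sum of known resistances R_other = 0.001282 K/W
Total R = ΔT/Q = 217/899 = 0.2414 K/W
R_aerogel blanket = R_total − R_other = 0.2401 K/W
k = L/(R·A) = 0.115/(0.2401×31.3)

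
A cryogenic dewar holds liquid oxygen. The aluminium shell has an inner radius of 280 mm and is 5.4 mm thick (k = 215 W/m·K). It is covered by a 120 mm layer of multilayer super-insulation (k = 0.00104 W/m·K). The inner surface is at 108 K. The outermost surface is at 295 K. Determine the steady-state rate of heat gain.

Q ≈ 2.36 W

Radial (spherical) resistances in series:
R_aluminium shell = (1/0.28 − 1/0.2854)/(4π×215) = 2.501×10^-5 K/W
R_multilayer super-insulation = (1/0.2854 − 1/0.4054)/(4π×0.00104) = 79.36 K/W
R_total = 79.36 K/W
Q = ΔT/R_total = 187/79.36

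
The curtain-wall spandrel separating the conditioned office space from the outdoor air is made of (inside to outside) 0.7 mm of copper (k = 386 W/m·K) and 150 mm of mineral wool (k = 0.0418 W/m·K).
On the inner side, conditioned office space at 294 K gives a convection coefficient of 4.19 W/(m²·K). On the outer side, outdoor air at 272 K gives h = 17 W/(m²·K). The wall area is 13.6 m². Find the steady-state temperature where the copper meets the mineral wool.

T ≈ 293 K

Thermal resistances in series:
R_inner film = 1/(h_i·A) = 1/(4.19×13.6) = 0.01755 K/W
R_copper = L/(kA) = 0.0007/(386×13.6) = 1.333×10^-7 K/W
R_mineral wool = L/(kA) = 0.15/(0.0418×13.6) = 0.2639 K/W
R_outer film = 1/(h_o·A) = 1/(17×13.6) = 0.004325 K/W
R_total = 0.2857 K/W;  Q = ΔT/R_total = 22/0.2857 = 76.99 W
T_interface = T_inner − Q·ΣR(inner→interface) = 294 − 77×0.01755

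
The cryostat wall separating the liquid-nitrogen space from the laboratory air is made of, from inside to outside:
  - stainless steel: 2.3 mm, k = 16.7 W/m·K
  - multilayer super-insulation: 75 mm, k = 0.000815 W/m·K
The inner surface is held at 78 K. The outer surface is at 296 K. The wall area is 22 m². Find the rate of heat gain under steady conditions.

Treating each layer as a thermal resistance in series:
R_stainless steel = L/(kA) = 0.0023/(16.7×22) = 6.26×10^-6 K/W
R_multilayer super-insulation = L/(kA) = 0.075/(0.000815×22) = 4.183 K/W
R_total = 4.183 K/W
Q = ΔT / R_total = 218 / 4.183

Q ≈ 52.1 W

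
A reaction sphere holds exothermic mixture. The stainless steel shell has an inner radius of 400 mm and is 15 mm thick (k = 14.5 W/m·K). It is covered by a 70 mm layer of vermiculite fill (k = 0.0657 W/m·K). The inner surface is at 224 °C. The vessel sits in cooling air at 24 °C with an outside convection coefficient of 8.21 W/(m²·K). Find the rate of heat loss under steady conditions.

Radial (spherical) resistances in series:
R_stainless steel shell = (1/0.4 − 1/0.415)/(4π×14.5) = 4.959×10^-4 K/W
R_vermiculite fill = (1/0.415 − 1/0.485)/(4π×0.0657) = 0.4212 K/W
R_outer film = 1/(h·4πr_o²) = 1/(8.21×4π×0.485²) = 0.04121 K/W
R_total = 0.4629 K/W
Q = ΔT/R_total = 200/0.4629

Q ≈ 432 W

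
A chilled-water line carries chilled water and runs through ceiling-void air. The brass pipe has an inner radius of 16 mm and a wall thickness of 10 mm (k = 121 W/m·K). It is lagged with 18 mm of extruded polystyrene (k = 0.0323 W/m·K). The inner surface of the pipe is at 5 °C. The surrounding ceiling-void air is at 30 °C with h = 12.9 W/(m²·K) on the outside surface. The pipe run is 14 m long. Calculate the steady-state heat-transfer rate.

For a radial system each layer contributes R = ln(r_out/r_in)/(2πkL); films add R = 1/(hA).
R_brass pipe wall = ln(26/16)/(2π×121×14) = 4.561×10^-5 K/W
R_extruded polystyrene = ln(44/26)/(2π×0.0323×14) = 0.1852 K/W
R_outer film = 1/(h_o·2πr_oL) = 1/(12.9×2π×0.044×14) = 0.02003 K/W
R_total = 0.2052 K/W
Q = ΔT/R_total = 25/0.2052

Q ≈ 122 W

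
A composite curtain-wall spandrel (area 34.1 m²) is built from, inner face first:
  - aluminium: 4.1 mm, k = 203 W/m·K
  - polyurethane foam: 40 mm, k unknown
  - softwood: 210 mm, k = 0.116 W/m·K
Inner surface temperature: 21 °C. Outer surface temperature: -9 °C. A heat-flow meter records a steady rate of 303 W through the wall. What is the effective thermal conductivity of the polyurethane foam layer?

k ≈ 0.0255 W/(m·K)

Series thermal resistances:
R_aluminium = L/(kA) = 0.0041/(203×34.1) = 5.923×10^-7 K/W
R_softwood = L/(kA) = 0.21/(0.116×34.1) = 0.05309 K/W
Sum of known resistances R_other = 0.05309 K/W
Total R = ΔT/Q = 30/303 = 0.09901 K/W
R_polyurethane foam = R_total − R_other = 0.04592 K/W
k = L/(R·A) = 0.04/(0.04592×34.1)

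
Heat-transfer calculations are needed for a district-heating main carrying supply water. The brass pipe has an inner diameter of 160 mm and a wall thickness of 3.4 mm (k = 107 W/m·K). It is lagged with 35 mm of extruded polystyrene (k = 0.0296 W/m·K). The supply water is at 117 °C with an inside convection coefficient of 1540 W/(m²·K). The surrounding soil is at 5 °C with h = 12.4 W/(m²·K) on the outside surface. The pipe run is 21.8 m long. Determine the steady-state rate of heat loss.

Q ≈ 1220 W

Cylindrical conduction, so R = ln(r₂/r₁)/(2πkL) per layer, in series:
R_inner film = 1/(h_i·2πr₁L) = 1/(1540×2π×0.08×21.8) = 5.926×10^-5 K/W
R_brass pipe wall = ln(83.4/80)/(2π×107×21.8) = 2.84×10^-6 K/W
R_extruded polystyrene = ln(118.4/83.4)/(2π×0.0296×21.8) = 0.08643 K/W
R_outer film = 1/(h_o·2πr_oL) = 1/(12.4×2π×0.1184×21.8) = 0.004973 K/W
R_total = 0.09146 K/W
Q = ΔT/R_total = 112/0.09146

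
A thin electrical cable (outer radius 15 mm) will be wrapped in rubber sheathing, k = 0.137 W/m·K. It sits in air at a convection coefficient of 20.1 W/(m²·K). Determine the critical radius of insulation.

r_cr ≈ 6.82 mm

For a cylinder r_cr = k/h = 0.137/20.1
r_cr = 6.82 mm; since the bare radius (15 mm) is above r_cr, any added insulation will reduce heat loss.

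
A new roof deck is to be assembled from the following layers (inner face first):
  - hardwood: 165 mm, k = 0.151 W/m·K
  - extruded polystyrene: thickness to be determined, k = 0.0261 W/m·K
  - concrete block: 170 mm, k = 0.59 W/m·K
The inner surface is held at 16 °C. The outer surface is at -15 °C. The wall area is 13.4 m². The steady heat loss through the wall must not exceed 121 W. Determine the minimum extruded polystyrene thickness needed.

Series thermal resistances:
R_hardwood = L/(kA) = 0.165/(0.151×13.4) = 0.08155 K/W
R_concrete block = L/(kA) = 0.17/(0.59×13.4) = 0.0215 K/W
Sum of the known resistances R_other = 0.103 K/W
Required total resistance R_tot = ΔT/Q_allow = 31/121 = 0.2562 K/W
R_extruded polystyrene = R_tot − R_other = 0.1531 K/W
L = R·k·A = 0.1531×0.0261×13.4

L ≈ 53.6 mm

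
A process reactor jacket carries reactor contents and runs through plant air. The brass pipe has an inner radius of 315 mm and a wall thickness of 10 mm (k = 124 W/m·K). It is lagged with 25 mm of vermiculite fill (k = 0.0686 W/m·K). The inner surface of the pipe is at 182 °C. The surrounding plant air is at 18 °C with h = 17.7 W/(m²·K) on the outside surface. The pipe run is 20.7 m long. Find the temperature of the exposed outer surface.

T ≈ 39.3 °C

Cylindrical conduction, so R = ln(r₂/r₁)/(2πkL) per layer, in series:
R_brass pipe wall = ln(325/315)/(2π×124×20.7) = 1.938×10^-6 K/W
R_vermiculite fill = ln(350/325)/(2π×0.0686×20.7) = 0.008306 K/W
R_outer film = 1/(h_o·2πr_oL) = 1/(17.7×2π×0.35×20.7) = 0.001241 K/W
R_total = 0.009549 K/W
Q = ΔT/R_total = 164/0.009549
Q = 17200 W
T_interface = T_inner − Q·ΣR(inner→interface) = 182 − 17200×0.008308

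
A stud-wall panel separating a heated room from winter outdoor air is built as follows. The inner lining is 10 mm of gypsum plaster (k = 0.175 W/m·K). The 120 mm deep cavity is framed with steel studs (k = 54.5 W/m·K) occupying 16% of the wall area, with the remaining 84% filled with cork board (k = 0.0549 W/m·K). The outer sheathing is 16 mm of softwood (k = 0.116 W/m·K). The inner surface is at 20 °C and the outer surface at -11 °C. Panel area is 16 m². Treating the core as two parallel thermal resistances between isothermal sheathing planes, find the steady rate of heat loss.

Sheathing layers in series; stud and cavity paths in parallel between them.
R_inner = 0.01/(0.175×16) = 0.003571 K/W
R_stud  = 0.12/(54.5×0.16×16) = 8.601×10^-4 K/W
R_cav   = 0.12/(0.0549×0.84×16) = 0.1626 K/W
1/R_core = 1/R_stud + 1/R_cav → R_core = 8.556×10^-4 K/W
R_outer = 0.016/(0.116×16) = 0.008621 K/W
R_total = 0.01305 K/W
Q = ΔT/R_total = 31/0.01305

Q ≈ 2380 W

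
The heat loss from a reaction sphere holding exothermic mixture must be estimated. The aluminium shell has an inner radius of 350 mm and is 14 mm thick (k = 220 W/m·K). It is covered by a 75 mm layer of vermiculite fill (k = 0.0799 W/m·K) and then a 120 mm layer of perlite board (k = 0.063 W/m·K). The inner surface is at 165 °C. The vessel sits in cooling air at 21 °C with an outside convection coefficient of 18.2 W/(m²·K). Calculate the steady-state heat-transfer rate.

Q ≈ 131 W

Radial (spherical) resistances in series:
R_aluminium shell = (1/0.35 − 1/0.364)/(4π×220) = 3.975×10^-5 K/W
R_vermiculite fill = (1/0.364 − 1/0.439)/(4π×0.0799) = 0.4675 K/W
R_perlite board = (1/0.439 − 1/0.559)/(4π×0.063) = 0.6177 K/W
R_outer film = 1/(h·4πr_o²) = 1/(18.2×4π×0.559²) = 0.01399 K/W
R_total = 1.099 K/W
Q = ΔT/R_total = 144/1.099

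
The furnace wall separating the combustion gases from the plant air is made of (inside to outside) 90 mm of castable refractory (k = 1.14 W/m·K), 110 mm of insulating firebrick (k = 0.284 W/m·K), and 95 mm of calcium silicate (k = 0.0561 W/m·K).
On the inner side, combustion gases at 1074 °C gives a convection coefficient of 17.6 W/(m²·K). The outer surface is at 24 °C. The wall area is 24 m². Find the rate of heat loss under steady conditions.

Q ≈ 11400 W

Using the resistance-network approach (series):
R_inner film = 1/(h_i·A) = 1/(17.6×24) = 0.002367 K/W
R_castable refractory = L/(kA) = 0.09/(1.14×24) = 0.003289 K/W
R_insulating firebrick = L/(kA) = 0.11/(0.284×24) = 0.01614 K/W
R_calcium silicate = L/(kA) = 0.095/(0.0561×24) = 0.07056 K/W
R_total = 0.09235 K/W
Q = ΔT / R_total = 1050 / 0.09235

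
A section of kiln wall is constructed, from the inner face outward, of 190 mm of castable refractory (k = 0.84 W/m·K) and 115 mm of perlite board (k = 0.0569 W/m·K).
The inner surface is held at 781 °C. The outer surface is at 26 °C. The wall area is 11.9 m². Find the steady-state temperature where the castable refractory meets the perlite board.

Series thermal resistances:
R_castable refractory = L/(kA) = 0.19/(0.84×11.9) = 0.01901 K/W
R_perlite board = L/(kA) = 0.115/(0.0569×11.9) = 0.1698 K/W
R_total = 0.1888 K/W;  Q = ΔT/R_total = 755/0.1888 = 3998 W
T_interface = T_inner − Q·ΣR(inner→interface) = 781 − 4000×0.01901

T ≈ 705 °C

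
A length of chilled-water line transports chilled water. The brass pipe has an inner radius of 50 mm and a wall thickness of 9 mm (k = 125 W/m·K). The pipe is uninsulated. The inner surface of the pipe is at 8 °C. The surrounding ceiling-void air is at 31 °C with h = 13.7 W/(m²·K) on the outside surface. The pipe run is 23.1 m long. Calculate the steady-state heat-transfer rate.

Q ≈ 2700 W

Per-layer cylindrical resistances, series-summed:
R_brass pipe wall = ln(59/50)/(2π×125×23.1) = 9.123×10^-6 K/W
R_outer film = 1/(h_o·2πr_oL) = 1/(13.7×2π×0.059×23.1) = 0.008524 K/W
R_total = 0.008533 K/W
Q = ΔT/R_total = 23/0.008533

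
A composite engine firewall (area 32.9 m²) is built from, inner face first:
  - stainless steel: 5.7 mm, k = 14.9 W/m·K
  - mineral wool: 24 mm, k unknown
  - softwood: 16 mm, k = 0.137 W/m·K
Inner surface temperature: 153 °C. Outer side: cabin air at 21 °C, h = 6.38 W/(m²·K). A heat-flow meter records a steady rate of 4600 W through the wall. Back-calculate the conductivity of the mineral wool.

k ≈ 0.0358 W/(m·K)

Using the resistance-network approach (series):
R_stainless steel = L/(kA) = 0.0057/(14.9×32.9) = 1.163×10^-5 K/W
R_softwood = L/(kA) = 0.016/(0.137×32.9) = 0.00355 K/W
R_outer film = 1/(h_o·A) = 1/(6.38×32.9) = 0.004764 K/W
Sum of known resistances R_other = 0.008326 K/W
Total R = ΔT/Q = 132/4600 = 0.0287 K/W
R_mineral wool = R_total − R_other = 0.02037 K/W
k = L/(R·A) = 0.024/(0.02037×32.9)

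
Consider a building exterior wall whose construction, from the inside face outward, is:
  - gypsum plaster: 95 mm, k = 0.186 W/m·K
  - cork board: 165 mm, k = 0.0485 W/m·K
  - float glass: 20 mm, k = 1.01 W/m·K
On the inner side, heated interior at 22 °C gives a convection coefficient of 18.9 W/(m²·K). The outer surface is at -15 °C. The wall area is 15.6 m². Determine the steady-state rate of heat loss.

Model the wall as resistances in series:
R_inner film = 1/(h_i·A) = 1/(18.9×15.6) = 0.003392 K/W
R_gypsum plaster = L/(kA) = 0.095/(0.186×15.6) = 0.03274 K/W
R_cork board = L/(kA) = 0.165/(0.0485×15.6) = 0.2181 K/W
R_float glass = L/(kA) = 0.02/(1.01×15.6) = 0.001269 K/W
R_total = 0.2555 K/W
Q = ΔT / R_total = 37 / 0.2555

Q ≈ 145 W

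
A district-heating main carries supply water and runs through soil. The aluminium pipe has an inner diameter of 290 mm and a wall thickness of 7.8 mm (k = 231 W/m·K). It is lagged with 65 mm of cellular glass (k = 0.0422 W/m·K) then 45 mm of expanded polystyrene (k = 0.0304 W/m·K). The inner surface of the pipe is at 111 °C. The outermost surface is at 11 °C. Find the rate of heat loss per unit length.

q′ ≈ 43.1 W/m

Radial resistances (cylindrical: R_cond = ln(r_o/r_i)/(2πkL), R_conv = 1/(h·2πrL)):
R_aluminium pipe wall = ln(152.8/145)/(2π×231×1) = 3.61×10^-5 K/W
R_cellular glass = ln(217.8/152.8)/(2π×0.0422×1) = 1.337 K/W
R_expanded polystyrene = ln(262.8/217.8)/(2π×0.0304×1) = 0.9833 K/W
R_total = 2.32 K/W
Q = ΔT/R_total = 100/2.32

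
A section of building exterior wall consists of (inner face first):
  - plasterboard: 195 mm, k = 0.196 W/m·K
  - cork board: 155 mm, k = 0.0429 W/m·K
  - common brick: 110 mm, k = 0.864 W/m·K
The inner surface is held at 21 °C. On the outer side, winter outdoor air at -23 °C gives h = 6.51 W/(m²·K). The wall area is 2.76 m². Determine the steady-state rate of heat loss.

Thermal resistances in series:
R_plasterboard = L/(kA) = 0.195/(0.196×2.76) = 0.3605 K/W
R_cork board = L/(kA) = 0.155/(0.0429×2.76) = 1.309 K/W
R_common brick = L/(kA) = 0.11/(0.864×2.76) = 0.04613 K/W
R_outer film = 1/(h_o·A) = 1/(6.51×2.76) = 0.05566 K/W
R_total = 1.771 K/W
Q = ΔT / R_total = 44 / 1.771

Q ≈ 24.8 W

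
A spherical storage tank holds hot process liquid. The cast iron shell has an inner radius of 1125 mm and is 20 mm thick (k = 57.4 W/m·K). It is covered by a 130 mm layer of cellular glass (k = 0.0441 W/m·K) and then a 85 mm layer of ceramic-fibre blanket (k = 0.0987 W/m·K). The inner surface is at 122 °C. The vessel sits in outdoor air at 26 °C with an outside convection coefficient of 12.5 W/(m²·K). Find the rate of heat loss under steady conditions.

For a spherical shell R = (1/r₁ − 1/r₂)/(4πk); film R = 1/(h·4πr²). In series:
R_cast iron shell = (1/1.125 − 1/1.145)/(4π×57.4) = 2.153×10^-5 K/W
R_cellular glass = (1/1.145 − 1/1.275)/(4π×0.0441) = 0.1607 K/W
R_ceramic-fibre blanket = (1/1.275 − 1/1.36)/(4π×0.0987) = 0.03952 K/W
R_outer film = 1/(h·4πr_o²) = 1/(12.5×4π×1.36²) = 0.003442 K/W
R_total = 0.2037 K/W
Q = ΔT/R_total = 96/0.2037

Q ≈ 471 W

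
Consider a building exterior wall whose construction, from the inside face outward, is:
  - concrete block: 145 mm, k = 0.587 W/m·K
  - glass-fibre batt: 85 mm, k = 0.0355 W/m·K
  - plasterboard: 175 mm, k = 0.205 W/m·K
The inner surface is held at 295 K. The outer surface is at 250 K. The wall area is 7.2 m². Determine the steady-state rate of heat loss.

Q ≈ 92.7 W

Treating each layer as a thermal resistance in series:
R_concrete block = L/(kA) = 0.145/(0.587×7.2) = 0.03431 K/W
R_glass-fibre batt = L/(kA) = 0.085/(0.0355×7.2) = 0.3326 K/W
R_plasterboard = L/(kA) = 0.175/(0.205×7.2) = 0.1186 K/W
R_total = 0.4854 K/W
Q = ΔT / R_total = 45 / 0.4854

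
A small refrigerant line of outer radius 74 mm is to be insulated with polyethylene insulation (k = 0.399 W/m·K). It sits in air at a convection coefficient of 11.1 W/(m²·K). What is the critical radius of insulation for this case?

r_cr ≈ 35.9 mm

For a cylinder r_cr = k/h = 0.399/11.1
r_cr = 35.9 mm; since the bare radius (74 mm) is above r_cr, any added insulation will reduce heat loss.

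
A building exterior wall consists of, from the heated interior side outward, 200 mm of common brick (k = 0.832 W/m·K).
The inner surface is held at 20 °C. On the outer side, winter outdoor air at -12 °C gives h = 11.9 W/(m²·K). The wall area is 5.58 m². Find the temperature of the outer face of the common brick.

T ≈ -3.71 °C

Model the wall as resistances in series:
R_common brick = L/(kA) = 0.2/(0.832×5.58) = 0.04308 K/W
R_outer film = 1/(h_o·A) = 1/(11.9×5.58) = 0.01506 K/W
R_total = 0.05814 K/W;  Q = ΔT/R_total = 32/0.05814 = 550.4 W
T_interface = T_inner − Q·ΣR(inner→interface) = 20 − 550×0.04308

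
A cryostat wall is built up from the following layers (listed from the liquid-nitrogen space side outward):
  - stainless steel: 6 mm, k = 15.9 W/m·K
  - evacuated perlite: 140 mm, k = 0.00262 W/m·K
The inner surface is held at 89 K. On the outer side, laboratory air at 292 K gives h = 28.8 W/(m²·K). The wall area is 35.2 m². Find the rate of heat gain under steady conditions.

Q ≈ 134 W

Thermal resistances in series:
R_stainless steel = L/(kA) = 0.006/(15.9×35.2) = 1.072×10^-5 K/W
R_evacuated perlite = L/(kA) = 0.14/(0.00262×35.2) = 1.518 K/W
R_outer film = 1/(h_o·A) = 1/(28.8×35.2) = 9.864×10^-4 K/W
R_total = 1.519 K/W
Q = ΔT / R_total = 203 / 1.519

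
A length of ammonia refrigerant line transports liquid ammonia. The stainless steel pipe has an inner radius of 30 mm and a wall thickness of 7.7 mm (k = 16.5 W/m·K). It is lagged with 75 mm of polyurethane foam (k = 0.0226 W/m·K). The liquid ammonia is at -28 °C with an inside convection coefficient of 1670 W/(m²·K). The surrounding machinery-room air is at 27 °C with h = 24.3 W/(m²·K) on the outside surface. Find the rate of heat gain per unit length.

Per-layer cylindrical resistances, series-summed:
R_inner film = 1/(h_i·2πr₁L) = 1/(1670×2π×0.03×1) = 0.003177 K/W
R_stainless steel pipe wall = ln(37.7/30)/(2π×16.5×1) = 0.002204 K/W
R_polyurethane foam = ln(112.7/37.7)/(2π×0.0226×1) = 7.712 K/W
R_outer film = 1/(h_o·2πr_oL) = 1/(24.3×2π×0.1127×1) = 0.05812 K/W
R_total = 7.775 K/W
Q = ΔT/R_total = 55/7.775

q′ ≈ 7.07 W/m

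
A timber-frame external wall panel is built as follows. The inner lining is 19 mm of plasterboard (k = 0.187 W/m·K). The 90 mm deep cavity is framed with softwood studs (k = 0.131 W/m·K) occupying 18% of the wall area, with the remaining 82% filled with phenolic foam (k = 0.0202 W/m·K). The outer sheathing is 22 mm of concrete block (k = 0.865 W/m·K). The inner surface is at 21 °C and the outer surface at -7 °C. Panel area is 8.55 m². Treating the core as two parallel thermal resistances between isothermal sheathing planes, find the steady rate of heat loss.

Sheathing layers in series; stud and cavity paths in parallel between them.
R_inner = 0.019/(0.187×8.55) = 0.01188 K/W
R_stud  = 0.09/(0.131×0.18×8.55) = 0.4464 K/W
R_cav   = 0.09/(0.0202×0.82×8.55) = 0.6355 K/W
1/R_core = 1/R_stud + 1/R_cav → R_core = 0.2622 K/W
R_outer = 0.022/(0.865×8.55) = 0.002975 K/W
R_total = 0.2771 K/W
Q = ΔT/R_total = 28/0.2771

Q ≈ 101 W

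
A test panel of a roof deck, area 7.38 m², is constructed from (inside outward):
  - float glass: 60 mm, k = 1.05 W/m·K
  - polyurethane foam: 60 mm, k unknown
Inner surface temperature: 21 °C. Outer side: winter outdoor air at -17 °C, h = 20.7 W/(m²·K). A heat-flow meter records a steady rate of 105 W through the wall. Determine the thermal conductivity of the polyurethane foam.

Using the resistance-network approach (series):
R_float glass = L/(kA) = 0.06/(1.05×7.38) = 0.007743 K/W
R_outer film = 1/(h_o·A) = 1/(20.7×7.38) = 0.006546 K/W
Sum of known resistances R_other = 0.01429 K/W
Total R = ΔT/Q = 38/105 = 0.3619 K/W
R_polyurethane foam = R_total − R_other = 0.3476 K/W
k = L/(R·A) = 0.06/(0.3476×7.38)

k ≈ 0.0234 W/(m·K)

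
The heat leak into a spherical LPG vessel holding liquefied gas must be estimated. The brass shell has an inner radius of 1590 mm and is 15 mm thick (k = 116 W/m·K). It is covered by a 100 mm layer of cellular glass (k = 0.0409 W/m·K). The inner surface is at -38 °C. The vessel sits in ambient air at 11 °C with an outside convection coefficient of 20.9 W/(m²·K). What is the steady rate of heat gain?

Q ≈ 677 W

Radial (spherical) resistances in series:
R_brass shell = (1/1.59 − 1/1.605)/(4π×116) = 4.032×10^-6 K/W
R_cellular glass = (1/1.605 − 1/1.705)/(4π×0.0409) = 0.0711 K/W
R_outer film = 1/(h·4πr_o²) = 1/(20.9×4π×1.705²) = 0.00131 K/W
R_total = 0.07241 K/W
Q = ΔT/R_total = 49/0.07241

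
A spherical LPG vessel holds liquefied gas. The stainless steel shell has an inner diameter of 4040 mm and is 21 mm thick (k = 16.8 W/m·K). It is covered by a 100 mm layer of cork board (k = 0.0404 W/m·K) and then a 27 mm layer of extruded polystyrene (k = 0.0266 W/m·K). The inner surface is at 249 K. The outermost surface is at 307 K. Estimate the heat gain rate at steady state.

Q ≈ 928 W

Each spherical layer contributes R = (1/r_i − 1/r_o)/(4πk):
R_stainless steel shell = (1/2.02 − 1/2.041)/(4π×16.8) = 2.413×10^-5 K/W
R_cork board = (1/2.041 − 1/2.141)/(4π×0.0404) = 0.04508 K/W
R_extruded polystyrene = (1/2.141 − 1/2.168)/(4π×0.0266) = 0.0174 K/W
R_total = 0.0625 K/W
Q = ΔT/R_total = 58/0.0625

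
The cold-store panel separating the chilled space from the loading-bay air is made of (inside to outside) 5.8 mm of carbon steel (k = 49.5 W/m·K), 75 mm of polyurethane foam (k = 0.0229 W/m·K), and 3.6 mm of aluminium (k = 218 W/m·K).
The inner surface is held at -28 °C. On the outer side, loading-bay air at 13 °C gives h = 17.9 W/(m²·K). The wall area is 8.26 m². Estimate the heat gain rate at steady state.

Q ≈ 102 W

Thermal resistances in series:
R_carbon steel = L/(kA) = 0.0058/(49.5×8.26) = 1.419×10^-5 K/W
R_polyurethane foam = L/(kA) = 0.075/(0.0229×8.26) = 0.3965 K/W
R_aluminium = L/(kA) = 0.0036/(218×8.26) = 1.999×10^-6 K/W
R_outer film = 1/(h_o·A) = 1/(17.9×8.26) = 0.006763 K/W
R_total = 0.4033 K/W
Q = ΔT / R_total = 41 / 0.4033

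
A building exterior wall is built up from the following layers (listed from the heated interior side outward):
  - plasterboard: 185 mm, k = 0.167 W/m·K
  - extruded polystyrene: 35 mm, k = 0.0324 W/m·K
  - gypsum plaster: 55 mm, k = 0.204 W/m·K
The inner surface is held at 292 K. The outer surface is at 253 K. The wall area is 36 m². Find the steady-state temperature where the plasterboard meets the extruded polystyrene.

Series thermal resistances:
R_plasterboard = L/(kA) = 0.185/(0.167×36) = 0.03077 K/W
R_extruded polystyrene = L/(kA) = 0.035/(0.0324×36) = 0.03001 K/W
R_gypsum plaster = L/(kA) = 0.055/(0.204×36) = 0.007489 K/W
R_total = 0.06827 K/W;  Q = ΔT/R_total = 39/0.06827 = 571.3 W
T_interface = T_inner − Q·ΣR(inner→interface) = 292 − 571×0.03077

T ≈ 274 K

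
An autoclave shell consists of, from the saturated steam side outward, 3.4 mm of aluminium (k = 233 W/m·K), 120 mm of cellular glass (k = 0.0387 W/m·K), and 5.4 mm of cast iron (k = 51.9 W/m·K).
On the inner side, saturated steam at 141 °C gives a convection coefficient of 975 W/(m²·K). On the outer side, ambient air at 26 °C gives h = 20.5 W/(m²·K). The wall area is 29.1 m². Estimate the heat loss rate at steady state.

Thermal resistances in series:
R_inner film = 1/(h_i·A) = 1/(975×29.1) = 3.525×10^-5 K/W
R_aluminium = L/(kA) = 0.0034/(233×29.1) = 5.015×10^-7 K/W
R_cellular glass = L/(kA) = 0.12/(0.0387×29.1) = 0.1066 K/W
R_cast iron = L/(kA) = 0.0054/(51.9×29.1) = 3.575×10^-6 K/W
R_outer film = 1/(h_o·A) = 1/(20.5×29.1) = 0.001676 K/W
R_total = 0.1083 K/W
Q = ΔT / R_total = 115 / 0.1083

Q ≈ 1060 W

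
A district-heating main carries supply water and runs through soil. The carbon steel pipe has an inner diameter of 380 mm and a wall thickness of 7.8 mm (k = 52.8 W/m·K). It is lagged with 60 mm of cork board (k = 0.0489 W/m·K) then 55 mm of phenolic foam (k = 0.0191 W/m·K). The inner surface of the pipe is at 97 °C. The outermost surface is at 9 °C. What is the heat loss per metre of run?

q′ ≈ 35.6 W/m

Per-layer cylindrical resistances, series-summed:
R_carbon steel pipe wall = ln(197.8/190)/(2π×52.8×1) = 1.213×10^-4 K/W
R_cork board = ln(257.8/197.8)/(2π×0.0489×1) = 0.8623 K/W
R_phenolic foam = ln(312.8/257.8)/(2π×0.0191×1) = 1.611 K/W
R_total = 2.474 K/W
Q = ΔT/R_total = 88/2.474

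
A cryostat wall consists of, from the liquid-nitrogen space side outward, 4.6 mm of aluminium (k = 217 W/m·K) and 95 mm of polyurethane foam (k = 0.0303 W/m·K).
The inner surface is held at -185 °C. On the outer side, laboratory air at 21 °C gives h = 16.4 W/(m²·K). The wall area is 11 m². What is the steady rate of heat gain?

Q ≈ 709 W

Thermal resistances in series:
R_aluminium = L/(kA) = 0.0046/(217×11) = 1.927×10^-6 K/W
R_polyurethane foam = L/(kA) = 0.095/(0.0303×11) = 0.285 K/W
R_outer film = 1/(h_o·A) = 1/(16.4×11) = 0.005543 K/W
R_total = 0.2906 K/W
Q = ΔT / R_total = 206 / 0.2906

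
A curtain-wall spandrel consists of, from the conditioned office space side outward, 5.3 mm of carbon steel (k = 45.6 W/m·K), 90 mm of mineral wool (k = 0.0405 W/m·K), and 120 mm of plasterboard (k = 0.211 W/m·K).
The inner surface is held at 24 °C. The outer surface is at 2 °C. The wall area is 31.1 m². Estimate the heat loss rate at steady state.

Series thermal resistances:
R_carbon steel = L/(kA) = 0.0053/(45.6×31.1) = 3.737×10^-6 K/W
R_mineral wool = L/(kA) = 0.09/(0.0405×31.1) = 0.07145 K/W
R_plasterboard = L/(kA) = 0.12/(0.211×31.1) = 0.01829 K/W
R_total = 0.08974 K/W
Q = ΔT / R_total = 22 / 0.08974

Q ≈ 245 W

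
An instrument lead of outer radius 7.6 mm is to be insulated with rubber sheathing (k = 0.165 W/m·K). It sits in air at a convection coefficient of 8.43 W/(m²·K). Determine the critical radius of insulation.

For a cylinder r_cr = k/h = 0.165/8.43
r_cr = 19.6 mm; since the bare radius (7.6 mm) is below r_cr, adding a thin layer of insulation will *increase* heat loss.

r_cr ≈ 19.6 mm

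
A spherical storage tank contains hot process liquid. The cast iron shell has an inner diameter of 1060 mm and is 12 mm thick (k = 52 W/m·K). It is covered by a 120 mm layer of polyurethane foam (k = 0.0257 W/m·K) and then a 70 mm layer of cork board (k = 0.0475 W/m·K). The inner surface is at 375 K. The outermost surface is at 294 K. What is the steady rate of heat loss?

Q ≈ 63.4 W

Radial (spherical) resistances in series:
R_cast iron shell = (1/0.53 − 1/0.542)/(4π×52) = 6.393×10^-5 K/W
R_polyurethane foam = (1/0.542 − 1/0.662)/(4π×0.0257) = 1.036 K/W
R_cork board = (1/0.662 − 1/0.732)/(4π×0.0475) = 0.242 K/W
R_total = 1.278 K/W
Q = ΔT/R_total = 81/1.278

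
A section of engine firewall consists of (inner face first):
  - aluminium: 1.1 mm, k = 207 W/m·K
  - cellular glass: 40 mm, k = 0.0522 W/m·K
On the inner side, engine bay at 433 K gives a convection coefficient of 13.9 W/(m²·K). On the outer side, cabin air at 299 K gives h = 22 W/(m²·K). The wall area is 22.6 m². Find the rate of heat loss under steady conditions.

Q ≈ 3430 W

Model the wall as resistances in series:
R_inner film = 1/(h_i·A) = 1/(13.9×22.6) = 0.003183 K/W
R_aluminium = L/(kA) = 0.0011/(207×22.6) = 2.351×10^-7 K/W
R_cellular glass = L/(kA) = 0.04/(0.0522×22.6) = 0.03391 K/W
R_outer film = 1/(h_o·A) = 1/(22×22.6) = 0.002011 K/W
R_total = 0.0391 K/W
Q = ΔT / R_total = 134 / 0.0391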